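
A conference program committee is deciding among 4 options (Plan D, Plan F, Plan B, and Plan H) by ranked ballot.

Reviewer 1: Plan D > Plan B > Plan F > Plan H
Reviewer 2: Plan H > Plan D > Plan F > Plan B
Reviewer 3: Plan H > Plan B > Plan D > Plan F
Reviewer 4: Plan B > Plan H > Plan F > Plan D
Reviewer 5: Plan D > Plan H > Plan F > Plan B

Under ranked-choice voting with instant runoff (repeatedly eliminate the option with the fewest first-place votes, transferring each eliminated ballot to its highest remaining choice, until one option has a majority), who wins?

Round 1: Plan D 2, Plan H 2, Plan B 1, Plan F 0. Plan F has the fewest and is eliminated.
Round 2: Plan D 2, Plan H 2, Plan B 1. Plan B has the fewest and is eliminated.
Round 3: Plan H 3, Plan D 2. Plan H has a majority.

Plan H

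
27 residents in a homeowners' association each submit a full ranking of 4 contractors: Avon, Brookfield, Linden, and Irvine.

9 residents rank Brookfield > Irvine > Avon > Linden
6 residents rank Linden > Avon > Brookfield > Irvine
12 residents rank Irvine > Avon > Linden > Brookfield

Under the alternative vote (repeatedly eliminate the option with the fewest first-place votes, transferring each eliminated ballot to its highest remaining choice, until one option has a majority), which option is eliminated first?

Round 1: Irvine 12, Brookfield 9, Linden 6, Avon 0. Avon has the fewest and is eliminated.
Round 2: Irvine 12, Brookfield 9, Linden 6. Linden has the fewest and is eliminated.
Round 3: Brookfield 15, Irvine 12. Brookfield has a majority.

Avon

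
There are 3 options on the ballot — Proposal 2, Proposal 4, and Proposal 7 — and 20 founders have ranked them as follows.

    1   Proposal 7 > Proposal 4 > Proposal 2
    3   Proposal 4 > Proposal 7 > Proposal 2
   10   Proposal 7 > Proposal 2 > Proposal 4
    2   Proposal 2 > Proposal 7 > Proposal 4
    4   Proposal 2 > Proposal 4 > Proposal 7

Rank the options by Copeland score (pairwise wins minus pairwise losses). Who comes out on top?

Pairwise results:
  Proposal 2 vs Proposal 4: Proposal 2 wins 16–4.
  Proposal 2 vs Proposal 7: Proposal 7 wins 14–6.
  Proposal 4 vs Proposal 7: Proposal 7 wins 13–7.
Copeland scores (wins − losses):
  Proposal 2: 1 − 1 = 0
  Proposal 4: 0 − 2 = -2
  Proposal 7: 2 − 0 = 2
Proposal 7 has the best Copeland score.

Proposal 7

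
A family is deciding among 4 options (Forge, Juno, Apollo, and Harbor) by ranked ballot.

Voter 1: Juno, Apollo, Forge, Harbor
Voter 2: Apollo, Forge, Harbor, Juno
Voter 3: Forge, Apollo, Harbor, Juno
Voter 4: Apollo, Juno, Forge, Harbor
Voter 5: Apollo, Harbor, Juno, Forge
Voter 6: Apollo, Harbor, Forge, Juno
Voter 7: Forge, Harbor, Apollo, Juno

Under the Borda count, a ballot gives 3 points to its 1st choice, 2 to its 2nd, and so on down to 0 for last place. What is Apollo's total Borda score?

17

Borda scores:
  Forge: 1 + 2 + 3 + 1 + 0 + 1 + 3 = 11
  Juno: 3 + 0 + 0 + 2 + 1 + 0 + 0 = 6
  Apollo: 2 + 3 + 2 + 3 + 3 + 3 + 1 = 17
  Harbor: 0 + 1 + 1 + 0 + 2 + 2 + 2 = 8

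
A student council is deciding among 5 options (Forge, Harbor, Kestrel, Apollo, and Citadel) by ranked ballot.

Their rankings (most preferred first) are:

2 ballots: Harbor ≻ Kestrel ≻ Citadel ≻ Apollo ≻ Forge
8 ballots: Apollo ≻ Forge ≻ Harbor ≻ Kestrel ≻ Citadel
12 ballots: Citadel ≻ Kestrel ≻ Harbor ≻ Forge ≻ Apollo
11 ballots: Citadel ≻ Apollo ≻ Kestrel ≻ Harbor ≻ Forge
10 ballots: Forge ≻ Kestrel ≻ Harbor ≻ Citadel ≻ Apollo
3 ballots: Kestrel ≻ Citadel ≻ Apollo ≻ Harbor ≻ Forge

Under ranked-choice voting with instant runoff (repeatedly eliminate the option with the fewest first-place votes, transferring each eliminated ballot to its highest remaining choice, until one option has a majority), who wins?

Citadel

Round 1: Citadel 23, Forge 10, Apollo 8, Kestrel 3, Harbor 2. Harbor has the fewest and is eliminated.
Round 2: Citadel 23, Forge 10, Apollo 8, Kestrel 5. Kestrel has the fewest and is eliminated.
Round 3: Citadel 28, Forge 10, Apollo 8. Citadel has a majority.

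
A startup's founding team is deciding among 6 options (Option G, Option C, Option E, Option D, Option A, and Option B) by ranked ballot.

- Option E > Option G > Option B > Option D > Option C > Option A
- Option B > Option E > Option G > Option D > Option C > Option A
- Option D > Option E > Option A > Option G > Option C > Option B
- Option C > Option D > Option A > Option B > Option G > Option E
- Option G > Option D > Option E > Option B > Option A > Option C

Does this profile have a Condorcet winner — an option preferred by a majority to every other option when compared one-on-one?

No

Head-to-head results (5 voters total):
Option G vs Option C: Option G wins 4–1.
Option G vs Option E: Option E wins 3–2.
Option G vs Option D: Option G wins 3–2.
Option G vs Option A: Option G wins 3–2.
Option G vs Option B: Option G wins 3–2.
Option C vs Option E: Option E wins 4–1.
Option C vs Option D: Option D wins 4–1.
Option C vs Option A: Option C wins 3–2.
Option C vs Option B: Option B wins 3–2.
Option E vs Option D: Option D wins 3–2.
Option E vs Option A: Option E wins 4–1.
Option E vs Option B: Option E wins 3–2.
Option D vs Option A: Option D wins 5–0.
Option D vs Option B: Option D wins 3–2.
Option A vs Option B: Option B wins 3–2.
No candidate beats all others: Option G beats Option D beats Option E beats Option G, a majority cycle.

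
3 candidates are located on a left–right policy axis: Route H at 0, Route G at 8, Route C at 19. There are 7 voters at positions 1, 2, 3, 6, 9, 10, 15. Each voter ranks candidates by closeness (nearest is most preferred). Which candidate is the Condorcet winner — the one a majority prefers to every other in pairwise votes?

Route G

With single-peaked preferences on a line, the Condorcet winner is the candidate closest to the median voter.
The median voter (position 6) is closest to Route G at 8.
Check: Route G vs Route C — voters closer to Route G: 6 of 7.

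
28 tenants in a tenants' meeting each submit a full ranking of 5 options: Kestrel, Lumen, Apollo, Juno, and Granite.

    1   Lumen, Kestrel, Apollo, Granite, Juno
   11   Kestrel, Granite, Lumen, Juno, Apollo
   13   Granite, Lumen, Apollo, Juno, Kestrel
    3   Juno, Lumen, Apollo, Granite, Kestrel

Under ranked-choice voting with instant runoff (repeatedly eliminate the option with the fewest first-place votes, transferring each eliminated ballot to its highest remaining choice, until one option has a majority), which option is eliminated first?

Round 1: Granite 13, Kestrel 11, Juno 3, Lumen 1, Apollo 0. Apollo has the fewest and is eliminated.
Round 2: Granite 13, Kestrel 11, Juno 3, Lumen 1. Lumen has the fewest and is eliminated.
Round 3: Granite 13, Kestrel 12, Juno 3. Juno has the fewest and is eliminated.
Round 4: Granite 16, Kestrel 12. Granite has a majority.

Apollo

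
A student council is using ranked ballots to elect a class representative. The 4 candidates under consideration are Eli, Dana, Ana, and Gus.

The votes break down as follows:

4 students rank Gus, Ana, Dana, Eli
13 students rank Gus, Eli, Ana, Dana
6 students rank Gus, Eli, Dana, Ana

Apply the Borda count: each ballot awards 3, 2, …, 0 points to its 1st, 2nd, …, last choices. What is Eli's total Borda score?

38

Borda scores:
  Eli: 4·0 + 13·2 + 6·2 = 38
  Dana: 4·1 + 13·0 + 6·1 = 10
  Ana: 4·2 + 13·1 + 6·0 = 21
  Gus: 4·3 + 13·3 + 6·3 = 69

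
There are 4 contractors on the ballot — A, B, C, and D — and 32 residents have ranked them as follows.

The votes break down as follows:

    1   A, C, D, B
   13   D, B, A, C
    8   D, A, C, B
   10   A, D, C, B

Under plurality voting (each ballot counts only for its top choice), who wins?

D

First-place vote totals:
  A: 11
  B: 0
  C: 0
  D: 21
D has the most first-place votes.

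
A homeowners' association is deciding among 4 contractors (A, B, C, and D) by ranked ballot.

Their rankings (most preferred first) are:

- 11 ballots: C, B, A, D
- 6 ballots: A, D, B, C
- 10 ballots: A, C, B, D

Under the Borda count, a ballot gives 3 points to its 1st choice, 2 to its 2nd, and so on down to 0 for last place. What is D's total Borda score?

12

Borda scores:
  A: 11·1 + 6·3 + 10·3 = 59
  B: 11·2 + 6·1 + 10·1 = 38
  C: 11·3 + 6·0 + 10·2 = 53
  D: 11·0 + 6·2 + 10·0 = 12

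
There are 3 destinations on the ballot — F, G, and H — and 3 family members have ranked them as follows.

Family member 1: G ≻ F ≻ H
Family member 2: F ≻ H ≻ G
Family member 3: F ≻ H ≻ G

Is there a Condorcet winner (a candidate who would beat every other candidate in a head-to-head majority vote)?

Yes

Head-to-head results (3 voters total):
F vs G: F wins 2–1.
F vs H: F wins 3–0.
G vs H: H wins 2–1.
F beats each rival — G (2–1), H (3–0) — so F is the Condorcet winner.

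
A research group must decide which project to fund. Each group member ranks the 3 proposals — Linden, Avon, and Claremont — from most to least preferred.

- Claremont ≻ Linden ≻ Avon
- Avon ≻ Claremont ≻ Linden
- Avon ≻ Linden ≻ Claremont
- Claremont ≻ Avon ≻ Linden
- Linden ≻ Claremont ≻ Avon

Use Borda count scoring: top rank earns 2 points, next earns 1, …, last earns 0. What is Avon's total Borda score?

5

Borda scores:
  Linden: 1 + 0 + 1 + 0 + 2 = 4
  Avon: 0 + 2 + 2 + 1 + 0 = 5
  Claremont: 2 + 1 + 0 + 2 + 1 = 6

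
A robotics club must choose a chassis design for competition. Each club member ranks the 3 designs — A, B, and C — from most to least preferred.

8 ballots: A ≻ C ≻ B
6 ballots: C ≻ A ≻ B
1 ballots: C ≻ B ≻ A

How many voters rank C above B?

Ballots ranking C above B: 8+6+1 = 15.
Ballots ranking B above C: 0.
So 15 of 15 voters prefer C to B.

15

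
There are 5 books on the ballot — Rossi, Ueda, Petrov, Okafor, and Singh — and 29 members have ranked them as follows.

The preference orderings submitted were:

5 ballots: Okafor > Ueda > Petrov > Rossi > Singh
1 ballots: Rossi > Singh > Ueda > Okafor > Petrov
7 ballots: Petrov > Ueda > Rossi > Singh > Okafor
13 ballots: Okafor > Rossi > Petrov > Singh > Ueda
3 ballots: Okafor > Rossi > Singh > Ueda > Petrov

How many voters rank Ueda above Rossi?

Ballots ranking Ueda above Rossi: 5+7 = 12.
Ballots ranking Rossi above Ueda: 1+13+3 = 17.
So 12 of 29 voters prefer Ueda to Rossi.

12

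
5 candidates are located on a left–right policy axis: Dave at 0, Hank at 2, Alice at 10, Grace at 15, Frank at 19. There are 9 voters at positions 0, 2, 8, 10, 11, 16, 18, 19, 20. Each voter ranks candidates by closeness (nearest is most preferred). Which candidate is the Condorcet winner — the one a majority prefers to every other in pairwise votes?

With single-peaked preferences on a line, the Condorcet winner is the candidate closest to the median voter.
The median voter (position 11) is closest to Alice at 10.
Check: Alice vs Grace — voters closer to Alice: 5 of 9.

Alice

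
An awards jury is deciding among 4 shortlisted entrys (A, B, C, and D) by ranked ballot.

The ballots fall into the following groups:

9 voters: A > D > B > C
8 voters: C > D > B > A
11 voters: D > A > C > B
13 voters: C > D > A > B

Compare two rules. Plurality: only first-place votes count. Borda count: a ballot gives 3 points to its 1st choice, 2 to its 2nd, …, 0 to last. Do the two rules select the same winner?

Plurality first-place counts: A 9, B 0, C 21, D 11 → C.
Borda totals: A 62, B 17, C 74, D 93 → D.
The two rules disagree: plurality picks C, Borda picks D.

No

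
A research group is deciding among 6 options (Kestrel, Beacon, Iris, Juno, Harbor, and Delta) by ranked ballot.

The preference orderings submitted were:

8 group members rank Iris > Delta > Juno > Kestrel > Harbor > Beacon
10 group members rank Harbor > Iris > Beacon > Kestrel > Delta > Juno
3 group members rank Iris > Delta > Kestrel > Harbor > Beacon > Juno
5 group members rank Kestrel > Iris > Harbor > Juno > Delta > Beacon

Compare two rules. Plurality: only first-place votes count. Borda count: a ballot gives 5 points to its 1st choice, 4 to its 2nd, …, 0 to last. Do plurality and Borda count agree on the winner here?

Plurality first-place counts: Kestrel 5, Beacon 0, Iris 11, Juno 0, Harbor 10, Delta 0 → Iris.
Borda totals: Kestrel 70, Beacon 33, Iris 115, Juno 34, Harbor 79, Delta 59 → Iris.
The two rules agree on Iris.

Yes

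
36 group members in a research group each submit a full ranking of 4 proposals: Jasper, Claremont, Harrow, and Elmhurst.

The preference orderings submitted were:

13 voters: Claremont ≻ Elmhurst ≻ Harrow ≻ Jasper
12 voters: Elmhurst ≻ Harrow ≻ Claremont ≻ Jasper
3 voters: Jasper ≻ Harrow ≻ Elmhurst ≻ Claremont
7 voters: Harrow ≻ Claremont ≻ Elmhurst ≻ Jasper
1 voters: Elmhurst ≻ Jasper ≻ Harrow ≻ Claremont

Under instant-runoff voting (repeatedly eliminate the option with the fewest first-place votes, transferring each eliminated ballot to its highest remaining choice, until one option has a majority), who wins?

Round 1: Claremont 13, Elmhurst 13, Harrow 7, Jasper 3. Jasper has the fewest and is eliminated.
Round 2: Claremont 13, Elmhurst 13, Harrow 10. Harrow has the fewest and is eliminated.
Round 3: Claremont 20, Elmhurst 16. Claremont has a majority.

Claremont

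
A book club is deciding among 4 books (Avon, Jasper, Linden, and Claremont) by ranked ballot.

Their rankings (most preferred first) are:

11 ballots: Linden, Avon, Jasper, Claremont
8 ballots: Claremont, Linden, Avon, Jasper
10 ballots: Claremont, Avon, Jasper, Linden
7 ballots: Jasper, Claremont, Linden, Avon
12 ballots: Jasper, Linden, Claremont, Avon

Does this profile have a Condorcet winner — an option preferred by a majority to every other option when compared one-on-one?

Head-to-head results (48 voters total):
Avon vs Jasper: Avon wins 29–19.
Avon vs Linden: Linden wins 38–10.
Avon vs Claremont: Claremont wins 37–11.
Jasper vs Linden: Jasper wins 29–19.
Jasper vs Claremont: Jasper wins 30–18.
Linden vs Claremont: Claremont wins 25–23.
No candidate beats all others: Avon beats Jasper beats Linden beats Avon, a majority cycle.

No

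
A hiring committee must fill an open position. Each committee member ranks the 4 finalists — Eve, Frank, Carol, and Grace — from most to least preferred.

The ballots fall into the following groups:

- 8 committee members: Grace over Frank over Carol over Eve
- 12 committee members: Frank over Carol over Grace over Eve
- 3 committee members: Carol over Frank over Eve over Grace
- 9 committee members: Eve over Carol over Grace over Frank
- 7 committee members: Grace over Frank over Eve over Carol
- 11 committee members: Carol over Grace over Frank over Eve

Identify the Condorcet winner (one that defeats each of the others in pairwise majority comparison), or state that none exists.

Head-to-head results (50 voters total):
Eve vs Frank: Frank wins 41–9.
Eve vs Carol: Carol wins 34–16.
Eve vs Grace: Grace wins 38–12.
Frank vs Carol: Frank wins 27–23.
Frank vs Grace: Grace wins 35–15.
Carol vs Grace: Carol wins 35–15.
No candidate beats all others: Frank beats Carol beats Grace beats Frank, a majority cycle.

None — there is no Condorcet winner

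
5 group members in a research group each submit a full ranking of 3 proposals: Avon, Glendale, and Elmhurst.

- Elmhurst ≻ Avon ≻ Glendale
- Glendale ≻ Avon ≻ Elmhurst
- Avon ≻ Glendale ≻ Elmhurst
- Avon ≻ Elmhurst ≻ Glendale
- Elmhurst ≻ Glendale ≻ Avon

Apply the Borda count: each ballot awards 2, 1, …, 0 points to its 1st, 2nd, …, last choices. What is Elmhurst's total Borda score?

5

Borda scores:
  Avon: 1 + 1 + 2 + 2 + 0 = 6
  Glendale: 0 + 2 + 1 + 0 + 1 = 4
  Elmhurst: 2 + 0 + 0 + 1 + 2 = 5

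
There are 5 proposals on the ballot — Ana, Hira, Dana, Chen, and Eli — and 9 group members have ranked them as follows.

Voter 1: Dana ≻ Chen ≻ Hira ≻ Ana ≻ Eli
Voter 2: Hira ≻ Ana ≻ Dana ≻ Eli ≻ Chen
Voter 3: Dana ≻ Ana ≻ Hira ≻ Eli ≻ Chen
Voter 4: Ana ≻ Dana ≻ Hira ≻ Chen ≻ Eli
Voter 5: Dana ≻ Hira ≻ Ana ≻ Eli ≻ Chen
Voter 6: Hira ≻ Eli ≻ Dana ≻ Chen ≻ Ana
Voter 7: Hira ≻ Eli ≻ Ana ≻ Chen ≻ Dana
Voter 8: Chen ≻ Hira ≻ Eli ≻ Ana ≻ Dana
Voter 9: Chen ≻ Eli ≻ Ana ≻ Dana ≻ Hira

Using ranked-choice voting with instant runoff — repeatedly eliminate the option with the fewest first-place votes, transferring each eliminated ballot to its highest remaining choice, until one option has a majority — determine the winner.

Dana

Round 1: Hira 3, Dana 3, Chen 2, Ana 1, Eli 0. Eli has the fewest and is eliminated.
Round 2: Hira 3, Dana 3, Chen 2, Ana 1. Ana has the fewest and is eliminated.
Round 3: Dana 4, Hira 3, Chen 2. Chen has the fewest and is eliminated.
Round 4: Dana 5, Hira 4. Dana has a majority.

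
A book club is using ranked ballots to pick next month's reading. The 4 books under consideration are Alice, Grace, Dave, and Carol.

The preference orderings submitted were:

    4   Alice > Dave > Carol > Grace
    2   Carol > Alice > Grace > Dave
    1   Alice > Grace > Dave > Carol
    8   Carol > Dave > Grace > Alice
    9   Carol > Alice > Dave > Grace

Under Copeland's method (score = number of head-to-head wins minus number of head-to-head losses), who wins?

Pairwise results:
  Alice vs Grace: Alice wins 16–8.
  Alice vs Dave: Alice wins 16–8.
  Alice vs Carol: Carol wins 19–5.
  Grace vs Dave: Dave wins 21–3.
  Grace vs Carol: Carol wins 23–1.
  Dave vs Carol: Carol wins 19–5.
Copeland scores (wins − losses):
  Alice: 2 − 1 = 1
  Grace: 0 − 3 = -3
  Dave: 1 − 2 = -1
  Carol: 3 − 0 = 3
Carol has the best Copeland score.

Carol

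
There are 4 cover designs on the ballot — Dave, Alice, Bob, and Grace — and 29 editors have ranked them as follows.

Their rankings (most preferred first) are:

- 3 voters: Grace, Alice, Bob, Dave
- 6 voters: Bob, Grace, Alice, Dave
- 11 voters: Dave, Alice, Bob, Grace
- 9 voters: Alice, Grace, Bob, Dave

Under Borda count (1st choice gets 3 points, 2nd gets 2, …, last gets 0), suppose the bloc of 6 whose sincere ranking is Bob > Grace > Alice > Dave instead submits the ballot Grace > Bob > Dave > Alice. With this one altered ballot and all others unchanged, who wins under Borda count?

Borda totals with the altered ballot: Dave 39, Alice 55, Bob 35, Grace 45.
The winner is unchanged: still Alice.

Alice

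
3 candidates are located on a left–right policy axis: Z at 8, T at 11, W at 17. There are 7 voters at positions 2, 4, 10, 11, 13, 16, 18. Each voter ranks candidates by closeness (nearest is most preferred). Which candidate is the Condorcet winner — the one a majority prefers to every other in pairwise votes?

With single-peaked preferences on a line, the Condorcet winner is the candidate closest to the median voter.
The median voter (position 11) is closest to T at 11.
Check: T vs Z — voters closer to T: 5 of 7.

T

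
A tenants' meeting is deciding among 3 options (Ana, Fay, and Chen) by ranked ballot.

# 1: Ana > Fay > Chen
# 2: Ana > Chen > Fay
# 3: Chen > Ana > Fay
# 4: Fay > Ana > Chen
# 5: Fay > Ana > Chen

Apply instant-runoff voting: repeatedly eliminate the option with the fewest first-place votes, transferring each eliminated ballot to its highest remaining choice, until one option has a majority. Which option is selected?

Round 1: Ana 2, Fay 2, Chen 1. Chen has the fewest and is eliminated.
Round 2: Ana 3, Fay 2. Ana has a majority.

Ana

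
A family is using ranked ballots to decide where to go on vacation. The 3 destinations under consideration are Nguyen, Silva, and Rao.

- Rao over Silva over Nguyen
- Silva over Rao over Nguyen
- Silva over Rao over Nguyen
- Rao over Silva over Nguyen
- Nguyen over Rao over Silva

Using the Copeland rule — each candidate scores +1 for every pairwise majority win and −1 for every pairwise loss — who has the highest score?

Pairwise results:
  Nguyen vs Silva: Silva wins 4–1.
  Nguyen vs Rao: Rao wins 4–1.
  Silva vs Rao: Rao wins 3–2.
Copeland scores (wins − losses):
  Nguyen: 0 − 2 = -2
  Silva: 1 − 1 = 0
  Rao: 2 − 0 = 2
Rao has the best Copeland score.

Rao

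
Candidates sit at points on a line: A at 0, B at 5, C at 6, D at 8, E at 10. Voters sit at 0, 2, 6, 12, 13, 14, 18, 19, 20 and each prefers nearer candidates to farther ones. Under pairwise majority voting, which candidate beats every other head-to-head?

With single-peaked preferences on a line, the Condorcet winner is the candidate closest to the median voter.
The median voter (position 13) is closest to E at 10.
Check: E vs B — voters closer to E: 6 of 9.

E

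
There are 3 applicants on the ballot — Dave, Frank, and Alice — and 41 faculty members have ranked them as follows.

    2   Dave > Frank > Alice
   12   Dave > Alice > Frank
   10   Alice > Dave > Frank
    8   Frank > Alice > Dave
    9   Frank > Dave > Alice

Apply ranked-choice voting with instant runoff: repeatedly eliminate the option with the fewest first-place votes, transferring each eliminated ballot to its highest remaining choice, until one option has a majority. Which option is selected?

Dave

Round 1: Frank 17, Dave 14, Alice 10. Alice has the fewest and is eliminated.
Round 2: Dave 24, Frank 17. Dave has a majority.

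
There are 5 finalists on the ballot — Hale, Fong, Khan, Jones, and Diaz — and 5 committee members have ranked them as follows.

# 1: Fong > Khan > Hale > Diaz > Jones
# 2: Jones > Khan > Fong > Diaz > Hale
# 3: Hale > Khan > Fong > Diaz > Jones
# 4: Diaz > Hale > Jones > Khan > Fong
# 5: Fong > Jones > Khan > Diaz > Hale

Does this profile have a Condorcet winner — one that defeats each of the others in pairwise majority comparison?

No

Head-to-head results (5 voters total):
Hale vs Fong: Fong wins 3–2.
Hale vs Khan: Khan wins 3–2.
Hale vs Jones: Hale wins 3–2.
Hale vs Diaz: Diaz wins 3–2.
Fong vs Khan: Khan wins 3–2.
Fong vs Jones: Fong wins 3–2.
Fong vs Diaz: Fong wins 4–1.
Khan vs Jones: Jones wins 3–2.
Khan vs Diaz: Khan wins 4–1.
Jones vs Diaz: Diaz wins 3–2.
No candidate beats all others: Hale beats Jones beats Khan beats Hale, a majority cycle.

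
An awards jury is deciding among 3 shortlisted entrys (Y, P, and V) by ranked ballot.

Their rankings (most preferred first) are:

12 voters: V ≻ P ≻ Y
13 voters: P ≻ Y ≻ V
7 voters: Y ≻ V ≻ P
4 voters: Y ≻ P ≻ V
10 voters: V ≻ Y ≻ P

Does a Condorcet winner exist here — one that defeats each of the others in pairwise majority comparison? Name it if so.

Head-to-head results (46 voters total):
Y vs P: P wins 25–21.
Y vs V: Y wins 24–22.
P vs V: V wins 29–17.
No candidate beats all others: Y beats V beats P beats Y, a majority cycle.

There is no Condorcet winner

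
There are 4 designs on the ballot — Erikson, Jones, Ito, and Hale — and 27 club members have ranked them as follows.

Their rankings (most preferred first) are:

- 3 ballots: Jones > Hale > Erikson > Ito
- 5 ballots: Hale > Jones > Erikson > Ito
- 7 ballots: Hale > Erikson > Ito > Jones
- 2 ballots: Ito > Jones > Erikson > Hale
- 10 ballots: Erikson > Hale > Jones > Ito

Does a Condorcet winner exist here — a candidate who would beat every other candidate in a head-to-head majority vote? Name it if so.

Hale

Head-to-head results (27 voters total):
Erikson vs Jones: Erikson wins 17–10.
Erikson vs Ito: Erikson wins 25–2.
Erikson vs Hale: Hale wins 15–12.
Jones vs Ito: Jones wins 18–9.
Jones vs Hale: Hale wins 22–5.
Ito vs Hale: Hale wins 25–2.
Hale beats each rival — Erikson (15–12), Jones (22–5), Ito (25–2) — so Hale is the Condorcet winner.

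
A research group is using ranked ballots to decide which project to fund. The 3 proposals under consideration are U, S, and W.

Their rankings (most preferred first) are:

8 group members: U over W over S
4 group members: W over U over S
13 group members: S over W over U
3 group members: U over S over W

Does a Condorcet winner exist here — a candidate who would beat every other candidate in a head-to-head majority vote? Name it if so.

Head-to-head results (28 voters total):
U vs S: U wins 15–13.
U vs W: W wins 17–11.
S vs W: S wins 16–12.
No candidate beats all others: U beats S beats W beats U, a majority cycle.

There is no Condorcet winner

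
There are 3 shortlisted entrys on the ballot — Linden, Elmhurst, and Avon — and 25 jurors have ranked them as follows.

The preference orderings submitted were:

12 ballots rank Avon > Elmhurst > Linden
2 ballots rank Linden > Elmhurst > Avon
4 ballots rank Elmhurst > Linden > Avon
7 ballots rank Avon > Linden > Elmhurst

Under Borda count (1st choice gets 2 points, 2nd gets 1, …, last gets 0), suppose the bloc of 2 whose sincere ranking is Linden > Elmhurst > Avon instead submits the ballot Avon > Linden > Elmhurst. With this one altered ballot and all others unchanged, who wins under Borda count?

Borda totals with the altered ballot: Linden 13, Elmhurst 20, Avon 42.
The winner is unchanged: still Avon.

Avon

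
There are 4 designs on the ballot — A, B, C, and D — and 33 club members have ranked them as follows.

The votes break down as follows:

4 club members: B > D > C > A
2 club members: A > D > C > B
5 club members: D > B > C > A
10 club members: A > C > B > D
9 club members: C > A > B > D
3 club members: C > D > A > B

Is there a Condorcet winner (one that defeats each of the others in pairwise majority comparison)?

Head-to-head results (33 voters total):
A vs B: A wins 24–9.
A vs C: C wins 21–12.
A vs D: A wins 21–12.
B vs C: C wins 24–9.
B vs D: B wins 23–10.
C vs D: C wins 22–11.
C beats each rival — A (21–12), B (24–9), D (22–11) — so C is the Condorcet winner.

Yes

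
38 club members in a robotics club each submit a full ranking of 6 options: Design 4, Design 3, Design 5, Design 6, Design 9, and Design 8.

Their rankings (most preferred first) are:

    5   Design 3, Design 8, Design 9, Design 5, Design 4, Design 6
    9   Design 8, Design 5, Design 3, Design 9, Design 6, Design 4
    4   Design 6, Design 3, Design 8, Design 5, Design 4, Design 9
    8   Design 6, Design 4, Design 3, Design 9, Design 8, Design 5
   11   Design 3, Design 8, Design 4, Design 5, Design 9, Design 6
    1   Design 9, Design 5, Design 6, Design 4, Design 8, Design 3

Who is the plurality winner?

Design 3

First-place vote totals:
  Design 4: 0
  Design 3: 16
  Design 5: 0
  Design 6: 12
  Design 9: 1
  Design 8: 9
Design 3 has the most first-place votes.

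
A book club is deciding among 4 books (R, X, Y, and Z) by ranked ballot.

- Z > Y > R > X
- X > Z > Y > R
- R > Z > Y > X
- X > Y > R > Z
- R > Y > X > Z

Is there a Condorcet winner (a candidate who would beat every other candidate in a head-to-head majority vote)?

No

Head-to-head results (5 voters total):
R vs X: R wins 3–2.
R vs Y: Y wins 3–2.
R vs Z: R wins 3–2.
X vs Y: Y wins 3–2.
X vs Z: X wins 3–2.
Y vs Z: Z wins 3–2.
No candidate beats all others: R beats Z beats Y beats R, a majority cycle.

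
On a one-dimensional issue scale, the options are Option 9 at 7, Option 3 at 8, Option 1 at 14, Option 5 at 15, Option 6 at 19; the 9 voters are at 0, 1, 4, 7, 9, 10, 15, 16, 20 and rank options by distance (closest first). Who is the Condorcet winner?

With single-peaked preferences on a line, the Condorcet winner is the candidate closest to the median voter.
The median voter (position 9) is closest to Option 3 at 8.
Check: Option 3 vs Option 1 — voters closer to Option 3: 6 of 9.

Option 3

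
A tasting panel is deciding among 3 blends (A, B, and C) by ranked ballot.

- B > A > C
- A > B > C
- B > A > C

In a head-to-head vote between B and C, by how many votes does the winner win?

Ballots ranking B above C: 3.
Ballots ranking C above B: 0.
B wins 3–0, a margin of 3.

3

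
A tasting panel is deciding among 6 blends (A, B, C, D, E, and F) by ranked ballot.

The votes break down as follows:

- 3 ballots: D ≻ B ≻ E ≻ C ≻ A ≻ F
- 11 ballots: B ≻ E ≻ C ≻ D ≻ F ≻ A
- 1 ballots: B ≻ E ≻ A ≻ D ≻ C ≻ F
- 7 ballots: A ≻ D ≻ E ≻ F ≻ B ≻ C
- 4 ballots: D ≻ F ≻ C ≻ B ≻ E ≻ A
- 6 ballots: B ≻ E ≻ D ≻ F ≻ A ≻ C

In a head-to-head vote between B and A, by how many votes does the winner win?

18

Ballots ranking B above A: 3+11+1+4+6 = 25.
Ballots ranking A above B: 7.
B wins 25–7, a margin of 18.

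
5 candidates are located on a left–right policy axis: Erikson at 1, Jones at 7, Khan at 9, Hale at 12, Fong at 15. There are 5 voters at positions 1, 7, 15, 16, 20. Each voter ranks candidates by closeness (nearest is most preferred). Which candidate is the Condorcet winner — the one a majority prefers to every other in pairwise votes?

Fong

With single-peaked preferences on a line, the Condorcet winner is the candidate closest to the median voter.
The median voter (position 15) is closest to Fong at 15.
Check: Fong vs Erikson — voters closer to Fong: 3 of 5.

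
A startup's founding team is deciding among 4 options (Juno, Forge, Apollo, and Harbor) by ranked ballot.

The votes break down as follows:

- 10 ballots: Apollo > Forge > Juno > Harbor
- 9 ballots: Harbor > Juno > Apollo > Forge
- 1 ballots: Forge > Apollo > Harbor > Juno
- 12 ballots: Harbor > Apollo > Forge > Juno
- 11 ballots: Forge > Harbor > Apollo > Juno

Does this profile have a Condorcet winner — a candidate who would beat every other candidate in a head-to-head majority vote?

No

Head-to-head results (43 voters total):
Juno vs Forge: Forge wins 34–9.
Juno vs Apollo: Apollo wins 34–9.
Juno vs Harbor: Harbor wins 33–10.
Forge vs Apollo: Apollo wins 31–12.
Forge vs Harbor: Forge wins 22–21.
Apollo vs Harbor: Harbor wins 32–11.
No candidate beats all others: Forge beats Harbor beats Apollo beats Forge, a majority cycle.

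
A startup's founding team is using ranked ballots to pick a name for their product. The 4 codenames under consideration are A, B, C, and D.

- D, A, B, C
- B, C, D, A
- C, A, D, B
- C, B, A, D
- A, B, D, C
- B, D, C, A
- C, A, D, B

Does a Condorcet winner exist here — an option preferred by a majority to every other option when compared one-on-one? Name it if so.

Head-to-head results (7 voters total):
A vs B: A wins 4–3.
A vs C: C wins 5–2.
A vs D: A wins 4–3.
B vs C: B wins 4–3.
B vs D: B wins 4–3.
C vs D: C wins 4–3.
No candidate beats all others: A beats B beats C beats A, a majority cycle.

None — there is no Condorcet winner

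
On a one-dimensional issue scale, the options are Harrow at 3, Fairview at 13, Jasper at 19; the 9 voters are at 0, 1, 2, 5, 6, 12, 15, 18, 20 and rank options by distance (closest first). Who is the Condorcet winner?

With single-peaked preferences on a line, the Condorcet winner is the candidate closest to the median voter.
The median voter (position 6) is closest to Harrow at 3.
Check: Harrow vs Jasper — voters closer to Harrow: 5 of 9.

Harrow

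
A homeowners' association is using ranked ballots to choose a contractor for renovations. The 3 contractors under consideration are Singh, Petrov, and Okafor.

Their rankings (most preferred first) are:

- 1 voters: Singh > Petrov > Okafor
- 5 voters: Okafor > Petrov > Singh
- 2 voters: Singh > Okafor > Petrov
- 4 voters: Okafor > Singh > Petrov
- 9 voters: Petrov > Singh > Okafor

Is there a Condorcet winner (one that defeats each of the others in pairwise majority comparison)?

No

Head-to-head results (21 voters total):
Singh vs Petrov: Petrov wins 14–7.
Singh vs Okafor: Singh wins 12–9.
Petrov vs Okafor: Okafor wins 11–10.
No candidate beats all others: Singh beats Okafor beats Petrov beats Singh, a majority cycle.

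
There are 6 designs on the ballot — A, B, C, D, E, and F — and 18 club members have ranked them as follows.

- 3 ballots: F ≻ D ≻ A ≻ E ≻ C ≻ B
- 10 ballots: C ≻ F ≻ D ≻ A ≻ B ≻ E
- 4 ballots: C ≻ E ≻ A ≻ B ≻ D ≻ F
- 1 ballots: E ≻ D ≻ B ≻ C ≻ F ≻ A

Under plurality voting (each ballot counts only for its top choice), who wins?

First-place vote totals:
  A: 0
  B: 0
  C: 14
  D: 0
  E: 1
  F: 3
C has the most first-place votes.

C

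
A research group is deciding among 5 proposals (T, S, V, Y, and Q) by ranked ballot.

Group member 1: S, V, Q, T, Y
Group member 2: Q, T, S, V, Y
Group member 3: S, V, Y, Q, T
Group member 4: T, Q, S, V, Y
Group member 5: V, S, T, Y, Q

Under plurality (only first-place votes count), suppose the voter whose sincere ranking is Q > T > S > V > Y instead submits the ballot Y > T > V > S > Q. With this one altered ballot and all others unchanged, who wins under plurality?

First-place totals with the altered ballot: T 1, S 2, V 1, Y 1, Q 0.
The winner is unchanged: still S.

S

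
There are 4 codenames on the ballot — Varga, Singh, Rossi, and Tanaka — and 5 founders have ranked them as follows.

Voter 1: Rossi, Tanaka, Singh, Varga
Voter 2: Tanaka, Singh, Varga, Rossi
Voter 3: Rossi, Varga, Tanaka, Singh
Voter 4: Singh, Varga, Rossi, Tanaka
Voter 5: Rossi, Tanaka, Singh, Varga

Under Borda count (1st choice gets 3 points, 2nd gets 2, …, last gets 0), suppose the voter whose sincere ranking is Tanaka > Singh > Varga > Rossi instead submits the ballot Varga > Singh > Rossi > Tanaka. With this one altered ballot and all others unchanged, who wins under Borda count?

Rossi

Borda totals with the altered ballot: Varga 7, Singh 7, Rossi 11, Tanaka 5.
The winner is unchanged: still Rossi.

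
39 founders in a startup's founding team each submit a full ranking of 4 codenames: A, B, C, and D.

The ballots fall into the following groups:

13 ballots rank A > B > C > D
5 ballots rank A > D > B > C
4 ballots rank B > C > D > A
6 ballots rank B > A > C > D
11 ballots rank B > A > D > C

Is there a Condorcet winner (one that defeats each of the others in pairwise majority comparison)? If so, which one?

B

Head-to-head results (39 voters total):
A vs B: B wins 21–18.
A vs C: A wins 35–4.
A vs D: A wins 35–4.
B vs C: B wins 39–0.
B vs D: B wins 34–5.
C vs D: C wins 23–16.
B beats each rival — A (21–18), C (39–0), D (34–5) — so B is the Condorcet winner.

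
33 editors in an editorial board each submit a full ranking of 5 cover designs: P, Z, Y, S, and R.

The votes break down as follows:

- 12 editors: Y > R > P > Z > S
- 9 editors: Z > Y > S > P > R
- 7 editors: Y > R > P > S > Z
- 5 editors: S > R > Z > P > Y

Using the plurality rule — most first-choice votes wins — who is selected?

First-place vote totals:
  P: 0
  Z: 9
  Y: 19
  S: 5
  R: 0
Y has the most first-place votes.

Y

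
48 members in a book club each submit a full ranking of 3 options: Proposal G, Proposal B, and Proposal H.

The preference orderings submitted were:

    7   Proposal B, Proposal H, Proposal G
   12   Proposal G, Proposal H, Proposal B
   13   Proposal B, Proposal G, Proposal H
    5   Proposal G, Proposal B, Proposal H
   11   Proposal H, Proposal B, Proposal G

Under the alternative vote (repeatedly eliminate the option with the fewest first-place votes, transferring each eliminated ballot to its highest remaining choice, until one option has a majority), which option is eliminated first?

Proposal H

Round 1: Proposal B 20, Proposal G 17, Proposal H 11. Proposal H has the fewest and is eliminated.
Round 2: Proposal B 31, Proposal G 17. Proposal B has a majority.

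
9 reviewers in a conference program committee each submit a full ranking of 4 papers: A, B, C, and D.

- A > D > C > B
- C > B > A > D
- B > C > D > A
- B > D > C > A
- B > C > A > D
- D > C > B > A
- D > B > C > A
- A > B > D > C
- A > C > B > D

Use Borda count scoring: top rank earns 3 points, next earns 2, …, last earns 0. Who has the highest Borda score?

B

Borda scores:
  A: 3 + 1 + 0 + 0 + 1 + 0 + 0 + 3 + 3 = 11
  B: 0 + 2 + 3 + 3 + 3 + 1 + 2 + 2 + 1 = 17
  C: 1 + 3 + 2 + 1 + 2 + 2 + 1 + 0 + 2 = 14
  D: 2 + 0 + 1 + 2 + 0 + 3 + 3 + 1 + 0 = 12
B has the highest total.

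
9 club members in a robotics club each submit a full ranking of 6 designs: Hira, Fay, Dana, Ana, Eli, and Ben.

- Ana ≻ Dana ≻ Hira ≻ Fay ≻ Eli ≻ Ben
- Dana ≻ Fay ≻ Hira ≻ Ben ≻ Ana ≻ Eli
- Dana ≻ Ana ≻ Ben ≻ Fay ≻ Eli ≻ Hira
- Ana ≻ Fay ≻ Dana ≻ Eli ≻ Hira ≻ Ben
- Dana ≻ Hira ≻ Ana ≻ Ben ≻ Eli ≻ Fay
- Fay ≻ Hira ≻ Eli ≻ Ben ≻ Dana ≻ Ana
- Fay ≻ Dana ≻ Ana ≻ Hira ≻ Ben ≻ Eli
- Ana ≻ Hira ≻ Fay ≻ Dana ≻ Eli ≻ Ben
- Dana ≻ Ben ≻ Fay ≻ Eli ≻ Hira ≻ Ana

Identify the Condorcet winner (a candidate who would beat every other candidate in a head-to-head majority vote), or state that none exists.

Dana

Head-to-head results (9 voters total):
Hira vs Fay: Fay wins 6–3.
Hira vs Dana: Dana wins 7–2.
Hira vs Ana: Ana wins 5–4.
Hira vs Eli: Hira wins 6–3.
Hira vs Ben: Hira wins 7–2.
Fay vs Dana: Dana wins 5–4.
Fay vs Ana: Ana wins 5–4.
Fay vs Eli: Fay wins 8–1.
Fay vs Ben: Fay wins 6–3.
Dana vs Ana: Dana wins 6–3.
Dana vs Eli: Dana wins 8–1.
Dana vs Ben: Dana wins 8–1.
Ana vs Eli: Ana wins 7–2.
Ana vs Ben: Ana wins 6–3.
Eli vs Ben: Ben wins 5–4.
Dana beats each rival — Hira (7–2), Fay (5–4), Ana (6–3), Eli (8–1), Ben (8–1) — so Dana is the Condorcet winner.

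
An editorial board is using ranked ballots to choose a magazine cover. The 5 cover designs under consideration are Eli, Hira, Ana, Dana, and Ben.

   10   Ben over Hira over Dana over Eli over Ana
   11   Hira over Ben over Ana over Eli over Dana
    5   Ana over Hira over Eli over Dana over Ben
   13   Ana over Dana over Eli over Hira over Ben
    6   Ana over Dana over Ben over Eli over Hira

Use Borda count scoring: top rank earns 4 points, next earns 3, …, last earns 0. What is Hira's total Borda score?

102

Borda scores:
  Eli: 10·1 + 11·1 + 5·2 + 13·2 + 6·1 = 63
  Hira: 10·3 + 11·4 + 5·3 + 13·1 + 6·0 = 102
  Ana: 10·0 + 11·2 + 5·4 + 13·4 + 6·4 = 118
  Dana: 10·2 + 11·0 + 5·1 + 13·3 + 6·3 = 82
  Ben: 10·4 + 11·3 + 5·0 + 13·0 + 6·2 = 85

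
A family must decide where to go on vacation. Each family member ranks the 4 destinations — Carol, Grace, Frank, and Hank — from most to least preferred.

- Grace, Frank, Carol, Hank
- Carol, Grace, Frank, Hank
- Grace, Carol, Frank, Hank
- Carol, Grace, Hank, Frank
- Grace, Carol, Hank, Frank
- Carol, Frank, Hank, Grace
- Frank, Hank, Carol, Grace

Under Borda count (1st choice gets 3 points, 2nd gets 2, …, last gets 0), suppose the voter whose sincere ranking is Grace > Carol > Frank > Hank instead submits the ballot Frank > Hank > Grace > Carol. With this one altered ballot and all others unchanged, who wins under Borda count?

Borda totals with the altered ballot: Carol 13, Grace 11, Frank 11, Hank 7.
The winner is unchanged: still Carol.

Carol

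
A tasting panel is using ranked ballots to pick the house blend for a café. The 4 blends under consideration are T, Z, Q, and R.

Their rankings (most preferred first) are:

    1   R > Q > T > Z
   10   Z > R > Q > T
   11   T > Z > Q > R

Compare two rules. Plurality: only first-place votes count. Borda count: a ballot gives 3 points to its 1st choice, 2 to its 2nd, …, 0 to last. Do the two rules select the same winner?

Plurality first-place counts: T 11, Z 10, Q 0, R 1 → T.
Borda totals: T 34, Z 52, Q 23, R 23 → Z.
The two rules disagree: plurality picks T, Borda picks Z.

No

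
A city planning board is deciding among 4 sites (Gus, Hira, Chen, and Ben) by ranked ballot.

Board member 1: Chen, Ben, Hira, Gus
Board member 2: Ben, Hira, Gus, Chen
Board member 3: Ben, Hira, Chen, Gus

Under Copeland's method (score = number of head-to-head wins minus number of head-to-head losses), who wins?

Pairwise results:
  Gus vs Hira: Hira wins 3–0.
  Gus vs Chen: Chen wins 2–1.
  Gus vs Ben: Ben wins 3–0.
  Hira vs Chen: Hira wins 2–1.
  Hira vs Ben: Ben wins 3–0.
  Chen vs Ben: Ben wins 2–1.
Copeland scores (wins − losses):
  Gus: 0 − 3 = -3
  Hira: 2 − 1 = 1
  Chen: 1 − 2 = -1
  Ben: 3 − 0 = 3
Ben has the best Copeland score.

Ben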